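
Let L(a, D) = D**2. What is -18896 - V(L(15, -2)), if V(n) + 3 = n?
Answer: -18897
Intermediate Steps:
V(n) = -3 + n
-18896 - V(L(15, -2)) = -18896 - (-3 + (-2)**2) = -18896 - (-3 + 4) = -18896 - 1*1 = -18896 - 1 = -18897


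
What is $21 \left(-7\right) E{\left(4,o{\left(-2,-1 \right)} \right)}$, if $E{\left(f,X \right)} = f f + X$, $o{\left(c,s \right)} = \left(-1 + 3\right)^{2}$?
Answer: $-2940$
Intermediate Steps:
$o{\left(c,s \right)} = 4$ ($o{\left(c,s \right)} = 2^{2} = 4$)
$E{\left(f,X \right)} = X + f^{2}$ ($E{\left(f,X \right)} = f^{2} + X = X + f^{2}$)
$21 \left(-7\right) E{\left(4,o{\left(-2,-1 \right)} \right)} = 21 \left(-7\right) \left(4 + 4^{2}\right) = - 147 \left(4 + 16\right) = \left(-147\right) 20 = -2940$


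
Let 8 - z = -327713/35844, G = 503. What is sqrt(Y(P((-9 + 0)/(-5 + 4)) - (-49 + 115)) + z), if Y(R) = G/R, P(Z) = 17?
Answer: sqrt(108242186133)/125454 ≈ 2.6225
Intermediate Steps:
Y(R) = 503/R
z = 614465/35844 (z = 8 - (-327713)/35844 = 8 - 1*(-327713/35844) = 8 + 327713/35844 = 614465/35844 ≈ 17.143)
sqrt(Y(P((-9 + 0)/(-5 + 4)) - (-49 + 115)) + z) = sqrt(503/(17 - (-49 + 115)) + 614465/35844) = sqrt(503/(17 - 1*66) + 614465/35844) = sqrt(503/(17 - 66) + 614465/35844) = sqrt(503/(-49) + 614465/35844) = sqrt(503*(-1/49) + 614465/35844) = sqrt(-503/49 + 614465/35844) = sqrt(12079253/1756356) = sqrt(108242186133)/125454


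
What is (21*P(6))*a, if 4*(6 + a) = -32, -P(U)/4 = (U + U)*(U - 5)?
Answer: 14112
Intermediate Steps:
P(U) = -8*U*(-5 + U) (P(U) = -4*(U + U)*(U - 5) = -4*2*U*(-5 + U) = -8*U*(-5 + U))
a = -14 (a = -6 + (¼)*(-32) = -6 - 8 = -14)
(21*P(6))*a = (21*(8*6*(5 - 1*6)))*(-14) = (21*(8*6*(5 - 6)))*(-14) = (21*(8*6*(-1)))*(-14) = (21*(-48))*(-14) = -1008*(-14) = 14112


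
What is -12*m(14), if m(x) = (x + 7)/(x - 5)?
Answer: -28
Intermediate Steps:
m(x) = (7 + x)/(-5 + x)
-12*m(14) = -12*(7 + 14)/(-5 + 14) = -12*21/9 = -4*21/3 = -12*7/3 = -28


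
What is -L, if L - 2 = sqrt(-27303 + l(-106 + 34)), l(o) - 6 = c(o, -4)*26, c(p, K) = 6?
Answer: -2 - I*sqrt(27141) ≈ -2.0 - 164.75*I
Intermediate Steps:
l(o) = 162 (l(o) = 6 + 6*26 = 6 + 156 = 162)
L = 2 + I*sqrt(27141) (L = 2 + sqrt(-27303 + 162) = 2 + sqrt(-27141) = 2 + I*sqrt(27141) ≈ 2.0 + 164.75*I)
-L = -(2 + I*sqrt(27141)) = -2 - I*sqrt(27141)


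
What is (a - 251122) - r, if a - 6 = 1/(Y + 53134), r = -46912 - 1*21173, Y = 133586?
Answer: -34175548319/186720 ≈ -1.8303e+5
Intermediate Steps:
r = -68085 (r = -46912 - 21173 = -68085)
a = 1120321/186720 (a = 6 + 1/(133586 + 53134) = 6 + 1/186720 = 1120321/186720 ≈ 6.0000)
(a - 251122) - r = (1120321/186720 - 251122) - 1*(-68085) = -46888379519/186720 + 68085 = -34175548319/186720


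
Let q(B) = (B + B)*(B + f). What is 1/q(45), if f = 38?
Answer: 1/7470 ≈ 0.00013387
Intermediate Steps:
q(B) = 2*B*(38 + B) (q(B) = (B + B)*(B + 38) = (2*B)*(38 + B) = 2*B*(38 + B))
1/q(45) = 1/(2*45*(38 + 45)) = 1/(2*45*83) = 1/7470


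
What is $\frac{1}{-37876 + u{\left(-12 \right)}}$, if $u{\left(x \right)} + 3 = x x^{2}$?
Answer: $- \frac{1}{39607} \approx -2.5248 \cdot 10^{-5}$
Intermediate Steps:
$u{\left(x \right)} = -3 + x^{3}$ ($u{\left(x \right)} = -3 + x x^{2} = -3 + x^{3}$)
$\frac{1}{-37876 + u{\left(-12 \right)}} = \frac{1}{-37876 + \left(-3 + \left(-12\right)^{3}\right)} = \frac{1}{-37876 - 1731} = \frac{1}{-39607} = - \frac{1}{39607}$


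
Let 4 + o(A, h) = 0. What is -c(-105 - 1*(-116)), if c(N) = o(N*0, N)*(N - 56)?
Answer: -180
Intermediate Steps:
o(A, h) = -4 (o(A, h) = -4 + 0 = -4)
c(N) = 224 - 4*N (c(N) = -4*(N - 56) = -4*(-56 + N) = 224 - 4*N)
-c(-105 - 1*(-116)) = -(224 - 4*(-105 - 1*(-116))) = -(224 - 4*(-105 + 116)) = -(224 - 4*11) = -(224 - 44) = -1*180 = -180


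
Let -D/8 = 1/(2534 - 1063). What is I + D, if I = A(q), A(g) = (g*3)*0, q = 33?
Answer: -8/1471 ≈ -0.0054385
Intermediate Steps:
D = -8/1471 (D = -8/(2534 - 1063) = -8/1471 ≈ -0.0054385)
A(g) = 0 (A(g) = (3*g)*0 = 0)
I = 0
I + D = 0 - 8/1471 = -8/1471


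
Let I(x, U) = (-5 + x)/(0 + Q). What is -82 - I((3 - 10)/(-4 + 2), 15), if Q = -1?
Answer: -167/2 ≈ -83.500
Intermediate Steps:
I(x, U) = 5 - x (I(x, U) = (-5 + x)/(0 - 1) = (-5 + x)/(-1) = (-5 + x)*(-1) = 5 - x)
-82 - I((3 - 10)/(-4 + 2), 15) = -82 - (5 - (3 - 10)/(-4 + 2)) = -82 - (5 - (-7)/(-2)) = -82 - (5 - (-7)*(-1)/2) = -82 - (5 - 1*7/2) = -82 - (5 - 7/2) = -82 - 1*3/2 = -82 - 3/2 = -167/2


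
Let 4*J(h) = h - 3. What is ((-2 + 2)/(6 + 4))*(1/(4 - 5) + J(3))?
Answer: 0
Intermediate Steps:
J(h) = -¾ + h/4 (J(h) = (h - 3)/4 = (-3 + h)/4 = -¾ + h/4)
((-2 + 2)/(6 + 4))*(1/(4 - 5) + J(3)) = ((-2 + 2)/(6 + 4))*(1/(4 - 5) + (-¾ + (¼)*3)) = (0/10)*(1/(-1) + (-¾ + ¾)) = (0*(⅒))*(-1 + 0) = 0*(-1) = 0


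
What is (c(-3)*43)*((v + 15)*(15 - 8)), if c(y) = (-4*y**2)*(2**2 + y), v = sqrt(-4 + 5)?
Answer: -173376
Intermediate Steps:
v = 1 (v = sqrt(1) = 1)
c(y) = -4*y**2*(4 + y) (c(y) = (-4*y**2)*(4 + y) = -4*y**2*(4 + y))
(c(-3)*43)*((v + 15)*(15 - 8)) = ((4*(-3)**2*(-4 - 1*(-3)))*43)*((1 + 15)*(15 - 8)) = ((4*9*(-4 + 3))*43)*(16*7) = ((4*9*(-1))*43)*112 = -36*43*112 = -1548*112 = -173376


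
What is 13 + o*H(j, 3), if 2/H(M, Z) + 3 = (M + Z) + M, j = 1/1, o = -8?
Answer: 5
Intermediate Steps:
j = 1
H(M, Z) = 2/(-3 + Z + 2*M) (H(M, Z) = 2/(-3 + ((M + Z) + M)) = 2/(-3 + (Z + 2*M)) = 2/(-3 + Z + 2*M))
13 + o*H(j, 3) = 13 - 16/(-3 + 3 + 2*1) = 13 - 16/(-3 + 3 + 2) = 13 - 16/2 = 13 - 8*1 = 13 - 8 = 5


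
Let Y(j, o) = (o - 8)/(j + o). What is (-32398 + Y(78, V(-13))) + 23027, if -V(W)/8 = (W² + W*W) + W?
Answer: -11815527/1261 ≈ -9370.0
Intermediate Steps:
V(W) = -16*W² - 8*W (V(W) = -8*((W² + W*W) + W) = -8*((W² + W²) + W) = -8*(2*W² + W) = -8*(W + 2*W²) = -16*W² - 8*W)
Y(j, o) = (-8 + o)/(j + o)
(-32398 + Y(78, V(-13))) + 23027 = (-32398 + (-8 - 8*(-13)*(1 + 2*(-13)))/(78 - 8*(-13)*(1 + 2*(-13)))) + 23027 = (-32398 + (-8 - 8*(-13)*(1 - 26))/(78 - 8*(-13)*(1 - 26))) + 23027 = (-32398 + (-8 - 8*(-13)*(-25))/(78 - 8*(-13)*(-25))) + 23027 = (-32398 + (-8 - 2600)/(78 - 2600)) + 23027 = (-32398 - 2608/(-2522)) + 23027 = (-32398 - 1/2522*(-2608)) + 23027 = (-32398 + 1304/1261) + 23027 = -40852574/1261 + 23027 = -11815527/1261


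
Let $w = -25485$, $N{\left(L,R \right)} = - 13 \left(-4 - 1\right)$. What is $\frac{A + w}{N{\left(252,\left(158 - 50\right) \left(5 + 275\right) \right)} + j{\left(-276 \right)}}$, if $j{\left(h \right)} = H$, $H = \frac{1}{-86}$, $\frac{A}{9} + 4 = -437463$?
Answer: $- \frac{113597056}{1863} \approx -60975.0$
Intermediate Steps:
$A = -3937203$ ($A = -36 + 9 \left(-437463\right) = -36 - 3937167 = -3937203$)
$N{\left(L,R \right)} = 65$ ($N{\left(L,R \right)} = \left(-13\right) \left(-5\right) = 65$)
$H = - \frac{1}{86} \approx -0.011628$
$j{\left(h \right)} = - \frac{1}{86}$
$\frac{A + w}{N{\left(252,\left(158 - 50\right) \left(5 + 275\right) \right)} + j{\left(-276 \right)}} = \frac{-3937203 - 25485}{65 - \frac{1}{86}} = - \frac{3962688}{\frac{5589}{86}} = \left(-3962688\right) \frac{86}{5589} = - \frac{113597056}{1863}$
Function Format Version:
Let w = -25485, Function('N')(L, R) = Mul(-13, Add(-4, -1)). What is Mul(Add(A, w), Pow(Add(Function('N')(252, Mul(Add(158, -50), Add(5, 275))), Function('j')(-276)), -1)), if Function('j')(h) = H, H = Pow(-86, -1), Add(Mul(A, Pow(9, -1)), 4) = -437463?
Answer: Rational(-113597056, 1863) ≈ -60975.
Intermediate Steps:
A = -3937203 (A = Add(-36, Mul(9, -437463)) = Add(-36, -3937167) = -3937203)
Function('N')(L, R) = 65 (Function('N')(L, R) = Mul(-13, -5) = 65)
H = Rational(-1, 86) ≈ -0.011628
Function('j')(h) = Rational(-1, 86)
Mul(Add(A, w), Pow(Add(Function('N')(252, Mul(Add(158, -50), Add(5, 275))), Function('j')(-276)), -1)) = Mul(Add(-3937203, -25485), Pow(Add(65, Rational(-1, 86)), -1)) = Mul(-3962688, Pow(Rational(5589, 86), -1)) = Mul(-3962688, Rational(86, 5589)) = Rational(-113597056, 1863)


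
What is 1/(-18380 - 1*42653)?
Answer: -1/61033 ≈ -1.6385e-5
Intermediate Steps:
1/(-18380 - 1*42653) = 1/(-18380 - 42653) = 1/(-61033) = -1/61033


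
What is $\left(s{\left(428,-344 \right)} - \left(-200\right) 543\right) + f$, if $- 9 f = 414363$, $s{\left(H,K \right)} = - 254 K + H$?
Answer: $\frac{451091}{3} \approx 1.5036 \cdot 10^{5}$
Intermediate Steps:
$s{\left(H,K \right)} = H - 254 K$
$f = - \frac{138121}{3}$ ($f = \left(- \frac{1}{9}\right) 414363 = - \frac{138121}{3} \approx -46040.0$)
$\left(s{\left(428,-344 \right)} - \left(-200\right) 543\right) + f = \left(\left(428 - -87376\right) - \left(-200\right) 543\right) - \frac{138121}{3} = \left(\left(428 + 87376\right) - -108600\right) - \frac{138121}{3} = \left(87804 + 108600\right) - \frac{138121}{3} = 196404 - \frac{138121}{3} = \frac{451091}{3}$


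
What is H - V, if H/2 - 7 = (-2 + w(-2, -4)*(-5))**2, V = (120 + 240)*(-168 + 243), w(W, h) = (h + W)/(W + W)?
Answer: -53611/2 ≈ -26806.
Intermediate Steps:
w(W, h) = (W + h)/(2*W) (w(W, h) = (W + h)/((2*W)) = (W + h)*(1/(2*W)) = (W + h)/(2*W))
V = 27000 (V = 360*75 = 27000)
H = 389/2 (H = 14 + 2*(-2 + ((1/2)*(-2 - 4)/(-2))*(-5))**2 = 14 + 2*(-2 + ((1/2)*(-1/2)*(-6))*(-5))**2 = 14 + 2*(-2 + (3/2)*(-5))**2 = 14 + 2*(-2 - 15/2)**2 = 14 + 2*(-19/2)**2 = 14 + 2*(361/4) = 14 + 361/2 = 389/2 ≈ 194.50)
H - V = 389/2 - 1*27000 = 389/2 - 27000 = -53611/2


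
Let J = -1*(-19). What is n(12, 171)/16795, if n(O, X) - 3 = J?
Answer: 22/16795 ≈ 0.0013099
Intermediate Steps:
J = 19
n(O, X) = 22 (n(O, X) = 3 + 19 = 22)
n(12, 171)/16795 = 22/16795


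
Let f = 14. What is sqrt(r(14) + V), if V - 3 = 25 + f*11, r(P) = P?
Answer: 14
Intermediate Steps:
V = 182 (V = 3 + (25 + 14*11) = 3 + (25 + 154) = 3 + 179 = 182)
sqrt(r(14) + V) = sqrt(14 + 182) = sqrt(196) = 14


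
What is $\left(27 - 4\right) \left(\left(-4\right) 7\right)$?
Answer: $-644$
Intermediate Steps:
$\left(27 - 4\right) \left(\left(-4\right) 7\right) = 23 \left(-28\right) = -644$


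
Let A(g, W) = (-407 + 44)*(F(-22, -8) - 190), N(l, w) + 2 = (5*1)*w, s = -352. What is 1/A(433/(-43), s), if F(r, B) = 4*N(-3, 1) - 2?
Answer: 1/65340 ≈ 1.5305e-5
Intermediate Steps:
N(l, w) = -2 + 5*w (N(l, w) = -2 + (5*1)*w = -2 + 5*w)
F(r, B) = 10 (F(r, B) = 4*(-2 + 5*1) - 2 = 4*(-2 + 5) - 2 = 4*3 - 2 = 12 - 2 = 10)
A(g, W) = 65340 (A(g, W) = (-407 + 44)*(10 - 190) = -363*(-180) = 65340)
1/A(433/(-43), s) = 1/65340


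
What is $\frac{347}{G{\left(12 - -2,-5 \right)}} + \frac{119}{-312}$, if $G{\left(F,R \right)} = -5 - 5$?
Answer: $- \frac{54727}{1560} \approx -35.081$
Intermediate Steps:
$G{\left(F,R \right)} = -10$ ($G{\left(F,R \right)} = -5 - 5 = -10$)
$\frac{347}{G{\left(12 - -2,-5 \right)}} + \frac{119}{-312} = \frac{347}{-10} + \frac{119}{-312} = 347 \left(- \frac{1}{10}\right) + 119 \left(- \frac{1}{312}\right) = - \frac{347}{10} - \frac{119}{312} = - \frac{54727}{1560}$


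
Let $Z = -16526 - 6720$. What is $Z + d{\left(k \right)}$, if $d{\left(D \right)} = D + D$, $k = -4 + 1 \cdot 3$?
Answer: $-23248$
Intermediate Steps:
$Z = -23246$
$k = -1$ ($k = -4 + 3 = -1$)
$d{\left(D \right)} = 2 D$
$Z + d{\left(k \right)} = -23246 + 2 \left(-1\right) = -23246 - 2 = -23248$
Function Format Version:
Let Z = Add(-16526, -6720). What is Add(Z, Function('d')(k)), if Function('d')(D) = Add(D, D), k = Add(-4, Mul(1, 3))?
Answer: -23248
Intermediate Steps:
Z = -23246
k = -1 (k = Add(-4, 3) = -1)
Function('d')(D) = Mul(2, D)
Add(Z, Function('d')(k)) = Add(-23246, Mul(2, -1)) = Add(-23246, -2) = -23248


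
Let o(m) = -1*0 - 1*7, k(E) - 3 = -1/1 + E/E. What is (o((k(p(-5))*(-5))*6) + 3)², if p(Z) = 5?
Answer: 16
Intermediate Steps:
k(E) = 3 (k(E) = 3 + (-1/1 + E/E) = 3 + (-1*1 + 1) = 3 + (-1 + 1) = 3 + 0 = 3)
o(m) = -7 (o(m) = 0 - 7 = -7)
(o((k(p(-5))*(-5))*6) + 3)² = (-7 + 3)² = (-4)² = 16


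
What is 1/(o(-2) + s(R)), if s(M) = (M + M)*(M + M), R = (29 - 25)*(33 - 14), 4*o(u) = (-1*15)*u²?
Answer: 1/23089 ≈ 4.3311e-5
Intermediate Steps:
o(u) = -15*u²/4 (o(u) = ((-1*15)*u²)/4 = (-15*u²)/4 = -15*u²/4)
R = 76 (R = 4*19 = 76)
s(M) = 4*M² (s(M) = (2*M)*(2*M) = 4*M²)
1/(o(-2) + s(R)) = 1/(-15/4*(-2)² + 4*76²) = 1/(-15/4*4 + 4*5776) = 1/(-15 + 23104) = 1/23089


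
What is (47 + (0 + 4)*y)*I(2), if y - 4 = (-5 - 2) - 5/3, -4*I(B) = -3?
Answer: 85/4 ≈ 21.250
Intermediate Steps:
I(B) = 3/4 (I(B) = -1/4*(-3) = 3/4)
y = -14/3 (y = 4 + ((-5 - 2) - 5/3) = 4 + (-7 - 5*1/3) = 4 + (-7 - 5/3) = 4 - 26/3 = -14/3 ≈ -4.6667)
(47 + (0 + 4)*y)*I(2) = (47 + (0 + 4)*(-14/3))*(3/4) = (47 + 4*(-14/3))*(3/4) = (47 - 56/3)*(3/4) = (85/3)*(3/4) = 85/4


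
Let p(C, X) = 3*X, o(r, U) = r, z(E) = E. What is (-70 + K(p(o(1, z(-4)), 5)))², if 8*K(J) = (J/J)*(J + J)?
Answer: 70225/16 ≈ 4389.1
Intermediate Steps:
K(J) = J/4 (K(J) = ((J/J)*(J + J))/8 = (1*(2*J))/8 = (2*J)/8 = J/4)
(-70 + K(p(o(1, z(-4)), 5)))² = (-70 + (3*5)/4)² = (-70 + (¼)*15)² = (-70 + 15/4)² = (-265/4)² = 70225/16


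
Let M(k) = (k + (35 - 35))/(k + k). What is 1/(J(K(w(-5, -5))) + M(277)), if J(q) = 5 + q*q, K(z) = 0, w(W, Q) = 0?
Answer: 2/11 ≈ 0.18182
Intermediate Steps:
M(k) = ½ (M(k) = (k + 0)/((2*k)) = k*(1/(2*k)) = ½)
J(q) = 5 + q²
1/(J(K(w(-5, -5))) + M(277)) = 1/((5 + 0²) + ½) = 1/((5 + 0) + ½) = 1/(5 + ½) = 1/(11/2) = 2/11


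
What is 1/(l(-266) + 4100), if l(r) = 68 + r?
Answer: 1/3902 ≈ 0.00025628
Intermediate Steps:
1/(l(-266) + 4100) = 1/((68 - 266) + 4100) = 1/(-198 + 4100) = 1/3902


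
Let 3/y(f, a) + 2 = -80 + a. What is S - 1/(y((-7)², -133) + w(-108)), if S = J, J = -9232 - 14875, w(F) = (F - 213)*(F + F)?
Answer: -359368762574/14907237 ≈ -24107.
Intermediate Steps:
w(F) = 2*F*(-213 + F) (w(F) = (-213 + F)*(2*F) = 2*F*(-213 + F))
J = -24107
y(f, a) = 3/(-82 + a) (y(f, a) = 3/(-2 + (-80 + a)) = 3/(-82 + a))
S = -24107
S - 1/(y((-7)², -133) + w(-108)) = -24107 - 1/(3/(-82 - 133) + 2*(-108)*(-213 - 108)) = -24107 - 1/(3/(-215) + 2*(-108)*(-321)) = -24107 - 1/(3*(-1/215) + 69336) = -24107 - 1/(-3/215 + 69336) = -24107 - 1/14907237/215 = -24107 - 1*215/14907237 = -24107 - 215/14907237 = -359368762574/14907237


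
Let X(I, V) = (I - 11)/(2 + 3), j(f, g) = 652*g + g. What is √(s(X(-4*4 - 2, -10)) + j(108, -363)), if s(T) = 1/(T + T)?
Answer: I*√797399486/58 ≈ 486.87*I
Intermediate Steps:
j(f, g) = 653*g
X(I, V) = -11/5 + I/5 (X(I, V) = (-11 + I)/5 = (-11 + I)*(⅕) = -11/5 + I/5)
s(T) = 1/(2*T)
√(s(X(-4*4 - 2, -10)) + j(108, -363)) = √(1/(2*(-11/5 + (-4*4 - 2)/5)) + 653*(-363)) = √(1/(2*(-11/5 + (-16 - 2)/5)) - 237039) = √(1/(2*(-11/5 + (⅕)*(-18))) - 237039) = √(1/(2*(-11/5 - 18/5)) - 237039) = √(1/(2*(-29/5)) - 237039) = √((½)*(-5/29) - 237039) = √(-5/58 - 237039) = √(-13748267/58) = I*√797399486/58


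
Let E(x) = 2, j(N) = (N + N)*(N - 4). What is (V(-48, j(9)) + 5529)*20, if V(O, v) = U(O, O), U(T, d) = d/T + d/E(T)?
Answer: 110120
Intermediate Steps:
j(N) = 2*N*(-4 + N) (j(N) = (2*N)*(-4 + N) = 2*N*(-4 + N))
U(T, d) = d/2 + d/T (U(T, d) = d/T + d/2 = d/2 + d/T)
V(O, v) = 1 + O/2 (V(O, v) = O/2 + O/O = O/2 + 1 = 1 + O/2)
(V(-48, j(9)) + 5529)*20 = ((1 + (1/2)*(-48)) + 5529)*20 = ((1 - 24) + 5529)*20 = (-23 + 5529)*20 = 5506*20 = 110120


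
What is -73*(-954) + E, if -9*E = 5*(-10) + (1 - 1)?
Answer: 626828/9 ≈ 69648.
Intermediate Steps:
E = 50/9 (E = -(5*(-10) + (1 - 1))/9 = -(-50 + 0)/9 = -⅑*(-50) = 50/9 ≈ 5.5556)
-73*(-954) + E = -73*(-954) + 50/9 = 69642 + 50/9 = 626828/9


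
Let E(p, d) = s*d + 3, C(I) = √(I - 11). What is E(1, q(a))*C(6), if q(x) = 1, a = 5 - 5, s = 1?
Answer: 4*I*√5 ≈ 8.9443*I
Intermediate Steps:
a = 0
C(I) = √(-11 + I)
E(p, d) = 3 + d (E(p, d) = 1*d + 3 = d + 3 = 3 + d)
E(1, q(a))*C(6) = (3 + 1)*√(-11 + 6) = 4*√(-5) = 4*(I*√5) = 4*I*√5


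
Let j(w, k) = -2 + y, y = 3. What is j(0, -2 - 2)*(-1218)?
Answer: -1218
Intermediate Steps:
j(w, k) = 1 (j(w, k) = -2 + 3 = 1)
j(0, -2 - 2)*(-1218) = 1*(-1218) = -1218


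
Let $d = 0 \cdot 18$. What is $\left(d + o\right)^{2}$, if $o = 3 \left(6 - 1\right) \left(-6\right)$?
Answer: $8100$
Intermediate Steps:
$d = 0$
$o = -90$ ($o = 3 \cdot 5 \left(-6\right) = 15 \left(-6\right) = -90$)
$\left(d + o\right)^{2} = \left(0 - 90\right)^{2} = \left(-90\right)^{2} = 8100$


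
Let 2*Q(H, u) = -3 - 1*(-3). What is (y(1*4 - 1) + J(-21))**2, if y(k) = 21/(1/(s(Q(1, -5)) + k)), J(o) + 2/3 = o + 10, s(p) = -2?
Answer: 784/9 ≈ 87.111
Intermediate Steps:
Q(H, u) = 0 (Q(H, u) = (-3 - 1*(-3))/2 = (-3 + 3)/2 = (1/2)*0 = 0)
J(o) = 28/3 + o (J(o) = -2/3 + (o + 10) = -2/3 + (10 + o) = 28/3 + o)
y(k) = -42 + 21*k (y(k) = 21/(1/(-2 + k)) = 21*(-2 + k) = -42 + 21*k)
(y(1*4 - 1) + J(-21))**2 = ((-42 + 21*(1*4 - 1)) + (28/3 - 21))**2 = ((-42 + 21*(4 - 1)) - 35/3)**2 = ((-42 + 21*3) - 35/3)**2 = ((-42 + 63) - 35/3)**2 = (21 - 35/3)**2 = (28/3)**2 = 784/9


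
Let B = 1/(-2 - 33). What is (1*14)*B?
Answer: -⅖ ≈ -0.40000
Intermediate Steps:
B = -1/35 (B = 1/(-35) = -1/35 ≈ -0.028571)
(1*14)*B = (1*14)*(-1/35) = 14*(-1/35) = -⅖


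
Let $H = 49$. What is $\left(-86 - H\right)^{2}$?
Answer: $18225$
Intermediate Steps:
$\left(-86 - H\right)^{2} = \left(-86 - 49\right)^{2} = \left(-135\right)^{2} = 18225$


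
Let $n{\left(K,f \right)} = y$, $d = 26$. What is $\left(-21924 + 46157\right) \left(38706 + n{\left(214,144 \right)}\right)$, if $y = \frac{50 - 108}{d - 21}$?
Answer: $\frac{4688406976}{5} \approx 9.3768 \cdot 10^{8}$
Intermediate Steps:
$y = - \frac{58}{5}$ ($y = \frac{50 - 108}{26 - 21} = - \frac{58}{5} \approx -11.6$)
$n{\left(K,f \right)} = - \frac{58}{5}$
$\left(-21924 + 46157\right) \left(38706 + n{\left(214,144 \right)}\right) = \left(-21924 + 46157\right) \left(38706 - \frac{58}{5}\right) = 24233 \cdot \frac{193472}{5} = \frac{4688406976}{5}$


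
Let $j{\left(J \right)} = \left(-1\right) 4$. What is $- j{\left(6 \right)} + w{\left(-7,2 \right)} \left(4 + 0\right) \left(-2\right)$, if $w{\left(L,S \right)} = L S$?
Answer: $116$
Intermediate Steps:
$j{\left(J \right)} = -4$
$- j{\left(6 \right)} + w{\left(-7,2 \right)} \left(4 + 0\right) \left(-2\right) = \left(-1\right) \left(-4\right) + \left(-7\right) 2 \left(4 + 0\right) \left(-2\right) = 4 - 14 \cdot 4 \left(-2\right) = 4 - -112 = 4 + 112 = 116$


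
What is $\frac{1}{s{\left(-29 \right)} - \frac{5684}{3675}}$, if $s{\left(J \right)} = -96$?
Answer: $- \frac{75}{7316} \approx -0.010252$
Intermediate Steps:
$\frac{1}{s{\left(-29 \right)} - \frac{5684}{3675}} = \frac{1}{-96 - \frac{5684}{3675}} = \frac{1}{-96 - \frac{116}{75}} = \frac{1}{- \frac{7316}{75}} = - \frac{75}{7316}$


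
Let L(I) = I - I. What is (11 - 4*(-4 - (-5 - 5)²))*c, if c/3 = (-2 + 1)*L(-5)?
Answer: 0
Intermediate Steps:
L(I) = 0
c = 0 (c = 3*((-2 + 1)*0) = 3*(-1*0) = 3*0 = 0)
(11 - 4*(-4 - (-5 - 5)²))*c = (11 - 4*(-4 - (-5 - 5)²))*0 = (11 - 4*(-4 - 1*(-10)²))*0 = (11 - 4*(-4 - 1*100))*0 = (11 - 4*(-4 - 100))*0 = (11 - 4*(-104))*0 = (11 + 416)*0 = 427*0 = 0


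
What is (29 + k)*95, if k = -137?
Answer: -10260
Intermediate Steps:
(29 + k)*95 = (29 - 137)*95 = -108*95 = -10260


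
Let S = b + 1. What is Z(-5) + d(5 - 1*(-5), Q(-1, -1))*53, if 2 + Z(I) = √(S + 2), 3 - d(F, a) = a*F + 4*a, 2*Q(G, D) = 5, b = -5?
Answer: -1698 + I*√2 ≈ -1698.0 + 1.4142*I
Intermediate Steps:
Q(G, D) = 5/2 (Q(G, D) = (½)*5 = 5/2)
d(F, a) = 3 - 4*a - F*a (d(F, a) = 3 - (a*F + 4*a) = 3 - (F*a + 4*a) = 3 - (4*a + F*a) = 3 + (-4*a - F*a) = 3 - 4*a - F*a)
S = -4 (S = -5 + 1 = -4)
Z(I) = -2 + I*√2 (Z(I) = -2 + √(-4 + 2) = -2 + √(-2) = -2 + I*√2)
Z(-5) + d(5 - 1*(-5), Q(-1, -1))*53 = (-2 + I*√2) + (3 - 4*5/2 - 1*(5 - 1*(-5))*5/2)*53 = (-2 + I*√2) + (3 - 10 - 1*(5 + 5)*5/2)*53 = (-2 + I*√2) + (3 - 10 - 1*10*5/2)*53 = (-2 + I*√2) + (3 - 10 - 25)*53 = (-2 + I*√2) - 32*53 = (-2 + I*√2) - 1696 = -1698 + I*√2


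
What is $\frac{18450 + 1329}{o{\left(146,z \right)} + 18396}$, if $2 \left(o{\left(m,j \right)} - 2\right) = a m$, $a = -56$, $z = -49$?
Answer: $\frac{6593}{4770} \approx 1.3822$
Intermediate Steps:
$o{\left(m,j \right)} = 2 - 28 m$ ($o{\left(m,j \right)} = 2 + \frac{\left(-56\right) m}{2} = 2 - 28 m$)
$\frac{18450 + 1329}{o{\left(146,z \right)} + 18396} = \frac{18450 + 1329}{\left(2 - 4088\right) + 18396} = \frac{19779}{\left(2 - 4088\right) + 18396} = \frac{19779}{-4086 + 18396} = \frac{19779}{14310} = 19779 \cdot \frac{1}{14310} = \frac{6593}{4770}$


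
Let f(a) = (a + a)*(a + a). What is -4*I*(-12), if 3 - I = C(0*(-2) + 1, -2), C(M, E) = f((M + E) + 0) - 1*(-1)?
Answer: -96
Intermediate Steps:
f(a) = 4*a² (f(a) = (2*a)*(2*a) = 4*a²)
C(M, E) = 1 + 4*(E + M)² (C(M, E) = 4*((M + E) + 0)² - 1*(-1) = 4*((E + M) + 0)² + 1 = 4*(E + M)² + 1 = 1 + 4*(E + M)²)
I = -2 (I = 3 - (1 + 4*(-2 + (0*(-2) + 1))²) = 3 - (1 + 4*(-2 + (0 + 1))²) = 3 - (1 + 4*(-2 + 1)²) = 3 - (1 + 4*(-1)²) = 3 - (1 + 4*1) = 3 - (1 + 4) = 3 - 1*5 = 3 - 5 = -2)
-4*I*(-12) = -4*(-2)*(-12) = 8*(-12) = -96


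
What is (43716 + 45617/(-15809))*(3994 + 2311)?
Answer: 4357137253235/15809 ≈ 2.7561e+8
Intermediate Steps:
(43716 + 45617/(-15809))*(3994 + 2311) = (43716 + 45617*(-1/15809))*6305 = (43716 - 45617/15809)*6305 = (691060627/15809)*6305 = 4357137253235/15809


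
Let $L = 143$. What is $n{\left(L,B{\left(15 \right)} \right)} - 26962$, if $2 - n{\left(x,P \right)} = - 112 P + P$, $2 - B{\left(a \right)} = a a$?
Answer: $-51713$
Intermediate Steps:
$B{\left(a \right)} = 2 - a^{2}$ ($B{\left(a \right)} = 2 - a a = 2 - a^{2}$)
$n{\left(x,P \right)} = 2 + 111 P$ ($n{\left(x,P \right)} = 2 - \left(- 112 P + P\right) = 2 - - 111 P = 2 + 111 P$)
$n{\left(L,B{\left(15 \right)} \right)} - 26962 = \left(2 + 111 \left(2 - 15^{2}\right)\right) - 26962 = \left(2 + 111 \left(2 - 225\right)\right) - 26962 = \left(2 + 111 \left(-223\right)\right) - 26962 = \left(2 - 24753\right) - 26962 = -24751 - 26962 = -51713$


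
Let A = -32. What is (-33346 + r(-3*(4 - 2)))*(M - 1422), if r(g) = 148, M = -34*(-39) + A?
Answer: 4249344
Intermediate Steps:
M = 1294 (M = -34*(-39) - 32 = 1326 - 32 = 1294)
(-33346 + r(-3*(4 - 2)))*(M - 1422) = (-33346 + 148)*(1294 - 1422) = -33198*(-128) = 4249344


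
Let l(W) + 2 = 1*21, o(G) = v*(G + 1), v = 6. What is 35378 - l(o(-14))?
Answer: 35359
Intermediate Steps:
o(G) = 6 + 6*G (o(G) = 6*(G + 1) = 6*(1 + G) = 6 + 6*G)
l(W) = 19 (l(W) = -2 + 1*21 = -2 + 21 = 19)
35378 - l(o(-14)) = 35378 - 1*19 = 35378 - 19 = 35359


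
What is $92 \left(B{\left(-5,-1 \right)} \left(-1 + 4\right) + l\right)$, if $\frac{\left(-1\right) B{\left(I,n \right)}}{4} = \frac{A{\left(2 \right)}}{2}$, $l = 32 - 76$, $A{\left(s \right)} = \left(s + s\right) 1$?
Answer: $-6256$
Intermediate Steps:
$A{\left(s \right)} = 2 s$ ($A{\left(s \right)} = 2 s 1 = 2 s$)
$l = -44$ ($l = 32 - 76 = -44$)
$B{\left(I,n \right)} = -8$ ($B{\left(I,n \right)} = - 4 \frac{2 \cdot 2}{2} = - 4 \cdot 4 \cdot \frac{1}{2} = \left(-4\right) 2 = -8$)
$92 \left(B{\left(-5,-1 \right)} \left(-1 + 4\right) + l\right) = 92 \left(- 8 \left(-1 + 4\right) - 44\right) = 92 \left(\left(-8\right) 3 - 44\right) = 92 \left(-24 - 44\right) = 92 \left(-68\right) = -6256$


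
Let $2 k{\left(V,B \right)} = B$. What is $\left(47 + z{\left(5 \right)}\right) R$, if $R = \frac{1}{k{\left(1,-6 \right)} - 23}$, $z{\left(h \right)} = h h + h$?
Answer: $- \frac{77}{26} \approx -2.9615$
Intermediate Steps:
$k{\left(V,B \right)} = \frac{B}{2}$
$z{\left(h \right)} = h + h^{2}$ ($z{\left(h \right)} = h^{2} + h = h + h^{2}$)
$R = - \frac{1}{26}$ ($R = \frac{1}{\frac{1}{2} \left(-6\right) - 23} = \frac{1}{-3 - 23} = \frac{1}{-26} = - \frac{1}{26} \approx -0.038462$)
$\left(47 + z{\left(5 \right)}\right) R = \left(47 + 5 \left(1 + 5\right)\right) \left(- \frac{1}{26}\right) = \left(47 + 5 \cdot 6\right) \left(- \frac{1}{26}\right) = \left(47 + 30\right) \left(- \frac{1}{26}\right) = 77 \left(- \frac{1}{26}\right) = - \frac{77}{26}$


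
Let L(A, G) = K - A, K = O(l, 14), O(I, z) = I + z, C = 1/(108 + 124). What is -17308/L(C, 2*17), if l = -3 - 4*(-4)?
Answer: -4015456/6263 ≈ -641.14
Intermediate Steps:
l = 13 (l = -3 + 16 = 13)
C = 1/232 ≈ 0.0043103
K = 27 (K = 13 + 14 = 27)
L(A, G) = 27 - A
-17308/L(C, 2*17) = -17308/(27 - 1*1/232) = -17308/(27 - 1/232) = -17308/6263/232 = -17308*232/6263 = -4015456/6263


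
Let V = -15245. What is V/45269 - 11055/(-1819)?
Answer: 472718140/82344311 ≈ 5.7408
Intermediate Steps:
V/45269 - 11055/(-1819) = -15245/45269 - 11055/(-1819) = -15245*1/45269 - 11055*(-1/1819) = -15245/45269 + 11055/1819 = 472718140/82344311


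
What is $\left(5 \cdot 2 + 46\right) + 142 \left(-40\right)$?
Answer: $-5624$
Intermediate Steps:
$\left(5 \cdot 2 + 46\right) + 142 \left(-40\right) = \left(10 + 46\right) - 5680 = 56 - 5680 = -5624$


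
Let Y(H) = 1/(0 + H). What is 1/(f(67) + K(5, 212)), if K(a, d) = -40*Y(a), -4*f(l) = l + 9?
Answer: -1/27 ≈ -0.037037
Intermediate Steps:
Y(H) = 1/H
f(l) = -9/4 - l/4 (f(l) = -(l + 9)/4 = -(9 + l)/4 = -9/4 - l/4)
K(a, d) = -40/a
1/(f(67) + K(5, 212)) = 1/((-9/4 - ¼*67) - 40/5) = 1/((-9/4 - 67/4) - 40*⅕) = 1/(-19 - 8) = 1/(-27) = -1/27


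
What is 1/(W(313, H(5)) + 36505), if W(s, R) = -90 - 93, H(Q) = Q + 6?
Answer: 1/36322 ≈ 2.7532e-5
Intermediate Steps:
H(Q) = 6 + Q
W(s, R) = -183
1/(W(313, H(5)) + 36505) = 1/(-183 + 36505) = 1/36322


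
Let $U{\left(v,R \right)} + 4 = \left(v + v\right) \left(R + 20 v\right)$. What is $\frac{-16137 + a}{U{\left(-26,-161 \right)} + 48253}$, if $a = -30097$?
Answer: $- \frac{46234}{83661} \approx -0.55264$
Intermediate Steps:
$U{\left(v,R \right)} = -4 + 2 v \left(R + 20 v\right)$ ($U{\left(v,R \right)} = -4 + \left(v + v\right) \left(R + 20 v\right) = -4 + 2 v \left(R + 20 v\right)$)
$\frac{-16137 + a}{U{\left(-26,-161 \right)} + 48253} = \frac{-16137 - 30097}{\left(-4 + 40 \left(-26\right)^{2} + 2 \left(-161\right) \left(-26\right)\right) + 48253} = - \frac{46234}{\left(-4 + 40 \cdot 676 + 8372\right) + 48253} = - \frac{46234}{\left(-4 + 27040 + 8372\right) + 48253} = - \frac{46234}{35408 + 48253} = - \frac{46234}{83661}$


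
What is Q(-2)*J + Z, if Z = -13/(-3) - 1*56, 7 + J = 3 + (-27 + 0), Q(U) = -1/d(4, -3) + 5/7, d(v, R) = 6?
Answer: -961/14 ≈ -68.643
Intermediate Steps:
Q(U) = 23/42 (Q(U) = -1/6 + 5/7 = 23/42)
J = -31 (J = -7 + (3 + (-27 + 0)) = -7 + (3 - 27) = -7 - 24 = -31)
Z = -155/3 (Z = -13*(-1/3) - 56 = 13/3 - 56 = -155/3 ≈ -51.667)
Q(-2)*J + Z = (23/42)*(-31) - 155/3 = -713/42 - 155/3 = -961/14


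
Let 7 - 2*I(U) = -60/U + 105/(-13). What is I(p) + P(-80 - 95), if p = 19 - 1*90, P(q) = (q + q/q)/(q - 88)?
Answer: 1887986/242749 ≈ 7.7775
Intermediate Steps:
P(q) = (1 + q)/(-88 + q) (P(q) = (q + 1)/(-88 + q) = (1 + q)/(-88 + q))
p = -71 (p = 19 - 90 = -71)
I(U) = 98/13 + 30/U (I(U) = 7/2 - (-60/U + 105/(-13))/2 = 7/2 - (-60/U + 105*(-1/13))/2 = 7/2 - (-60/U - 105/13)/2 = 7/2 - (-105/13 - 60/U)/2 = 7/2 + (105/26 + 30/U) = 98/13 + 30/U)
I(p) + P(-80 - 95) = (98/13 + 30/(-71)) + (1 + (-80 - 95))/(-88 + (-80 - 95)) = (98/13 + 30*(-1/71)) + (1 - 175)/(-88 - 175) = (98/13 - 30/71) - 174/(-263) = 6568/923 - 1/263*(-174) = 6568/923 + 174/263 = 1887986/242749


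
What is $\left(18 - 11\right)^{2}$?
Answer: $49$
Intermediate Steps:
$\left(18 - 11\right)^{2} = 7^{2} = 49$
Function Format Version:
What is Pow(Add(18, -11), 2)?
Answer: 49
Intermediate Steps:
Pow(Add(18, -11), 2) = Pow(7, 2) = 49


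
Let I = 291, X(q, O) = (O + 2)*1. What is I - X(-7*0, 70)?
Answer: 219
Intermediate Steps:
X(q, O) = 2 + O (X(q, O) = (2 + O)*1 = 2 + O)
I - X(-7*0, 70) = 291 - (2 + 70) = 291 - 1*72 = 291 - 72 = 219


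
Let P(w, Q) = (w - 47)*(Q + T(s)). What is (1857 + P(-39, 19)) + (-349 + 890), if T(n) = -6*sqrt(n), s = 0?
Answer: 764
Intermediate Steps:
P(w, Q) = Q*(-47 + w) (P(w, Q) = (w - 47)*(Q - 6*sqrt(0)) = (-47 + w)*(Q - 6*0) = (-47 + w)*(Q + 0) = (-47 + w)*Q = Q*(-47 + w))
(1857 + P(-39, 19)) + (-349 + 890) = (1857 + 19*(-47 - 39)) + (-349 + 890) = (1857 + 19*(-86)) + 541 = (1857 - 1634) + 541 = 223 + 541 = 764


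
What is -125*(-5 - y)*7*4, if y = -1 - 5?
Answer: -3500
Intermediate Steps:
y = -6
-125*(-5 - y)*7*4 = -125*(-5 - 1*(-6))*7*4 = -125*(-5 + 6)*7*4 = -125*1*7*4 = -875*4 = -125*28 = -3500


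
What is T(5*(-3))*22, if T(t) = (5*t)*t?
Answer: 24750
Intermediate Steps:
T(t) = 5*t²
T(5*(-3))*22 = (5*(5*(-3))²)*22 = (5*(-15)²)*22 = (5*225)*22 = 1125*22 = 24750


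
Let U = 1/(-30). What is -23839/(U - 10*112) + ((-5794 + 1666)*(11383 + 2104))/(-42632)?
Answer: 237650311422/179059729 ≈ 1327.2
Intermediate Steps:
U = -1/30 ≈ -0.033333
-23839/(U - 10*112) + ((-5794 + 1666)*(11383 + 2104))/(-42632) = -23839/(-1/30 - 10*112) + ((-5794 + 1666)*(11383 + 2104))/(-42632) = -23839/(-1/30 - 1120) - 4128*13487*(-1/42632) = -23839/(-33601/30) - 55674336*(-1/42632) = -23839*(-30/33601) + 6959292/5329 = 715170/33601 + 6959292/5329 = 237650311422/179059729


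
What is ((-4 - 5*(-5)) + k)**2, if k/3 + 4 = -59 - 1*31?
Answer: 68121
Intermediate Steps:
k = -282 (k = -12 + 3*(-59 - 1*31) = -12 + 3*(-59 - 31) = -12 + 3*(-90) = -12 - 270 = -282)
((-4 - 5*(-5)) + k)**2 = ((-4 - 5*(-5)) - 282)**2 = ((-4 + 25) - 282)**2 = (21 - 282)**2 = (-261)**2 = 68121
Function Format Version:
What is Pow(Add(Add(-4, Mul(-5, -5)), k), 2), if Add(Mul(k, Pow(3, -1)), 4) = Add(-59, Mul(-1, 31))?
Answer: 68121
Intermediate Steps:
k = -282 (k = Add(-12, Mul(3, Add(-59, Mul(-1, 31)))) = Add(-12, Mul(3, Add(-59, -31))) = Add(-12, Mul(3, -90)) = Add(-12, -270) = -282)
Pow(Add(Add(-4, Mul(-5, -5)), k), 2) = Pow(Add(Add(-4, Mul(-5, -5)), -282), 2) = Pow(Add(Add(-4, 25), -282), 2) = Pow(Add(21, -282), 2) = Pow(-261, 2) = 68121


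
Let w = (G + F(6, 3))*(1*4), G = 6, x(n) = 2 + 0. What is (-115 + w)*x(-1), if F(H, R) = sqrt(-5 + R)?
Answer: -182 + 8*I*sqrt(2) ≈ -182.0 + 11.314*I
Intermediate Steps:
x(n) = 2
w = 24 + 4*I*sqrt(2) (w = (6 + sqrt(-5 + 3))*(1*4) = (6 + sqrt(-2))*4 = (6 + I*sqrt(2))*4 = 24 + 4*I*sqrt(2) ≈ 24.0 + 5.6569*I)
(-115 + w)*x(-1) = (-115 + (24 + 4*I*sqrt(2)))*2 = (-91 + 4*I*sqrt(2))*2 = -182 + 8*I*sqrt(2)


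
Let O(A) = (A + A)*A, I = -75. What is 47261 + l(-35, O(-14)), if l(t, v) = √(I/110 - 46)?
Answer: 47261 + I*√22594/22 ≈ 47261.0 + 6.8324*I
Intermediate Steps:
O(A) = 2*A² (O(A) = (2*A)*A = 2*A²)
l(t, v) = I*√22594/22 (l(t, v) = √(-75/110 - 46) = √(-75*1/110 - 46) = √(-15/22 - 46) = √(-1027/22) = I*√22594/22)
47261 + l(-35, O(-14)) = 47261 + I*√22594/22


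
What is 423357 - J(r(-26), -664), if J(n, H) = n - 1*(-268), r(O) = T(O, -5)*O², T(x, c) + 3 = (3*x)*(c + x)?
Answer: -1209451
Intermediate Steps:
T(x, c) = -3 + 3*x*(c + x) (T(x, c) = -3 + (3*x)*(c + x) = -3 + 3*x*(c + x))
r(O) = O²*(-3 - 15*O + 3*O²) (r(O) = (-3 + 3*O² + 3*(-5)*O)*O² = (-3 + 3*O² - 15*O)*O² = (-3 - 15*O + 3*O²)*O² = O²*(-3 - 15*O + 3*O²))
J(n, H) = 268 + n (J(n, H) = n + 268 = 268 + n)
423357 - J(r(-26), -664) = 423357 - (268 + 3*(-26)²*(-1 + (-26)² - 5*(-26))) = 423357 - (268 + 3*676*(-1 + 676 + 130)) = 423357 - (268 + 3*676*805) = 423357 - (268 + 1632540) = 423357 - 1*1632808 = 423357 - 1632808 = -1209451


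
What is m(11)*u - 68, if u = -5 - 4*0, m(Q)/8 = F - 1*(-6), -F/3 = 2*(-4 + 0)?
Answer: -1268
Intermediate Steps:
F = 24 (F = -6*(-4 + 0) = -6*(-4) = -3*(-8) = 24)
m(Q) = 240 (m(Q) = 8*(24 - 1*(-6)) = 8*(24 + 6) = 8*30 = 240)
u = -5 (u = -5 + 0 = -5)
m(11)*u - 68 = 240*(-5) - 68 = -1200 - 68 = -1268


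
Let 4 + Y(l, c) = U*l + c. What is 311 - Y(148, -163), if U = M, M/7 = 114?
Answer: -117626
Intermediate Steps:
M = 798 (M = 7*114 = 798)
U = 798
Y(l, c) = -4 + c + 798*l (Y(l, c) = -4 + (798*l + c) = -4 + (c + 798*l) = -4 + c + 798*l)
311 - Y(148, -163) = 311 - (-4 - 163 + 798*148) = 311 - (-4 - 163 + 118104) = 311 - 1*117937 = 311 - 117937 = -117626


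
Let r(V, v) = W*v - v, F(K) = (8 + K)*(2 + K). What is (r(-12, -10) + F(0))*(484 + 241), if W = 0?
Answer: 18850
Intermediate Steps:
F(K) = (2 + K)*(8 + K)
r(V, v) = -v (r(V, v) = 0*v - v = 0 - v = -v)
(r(-12, -10) + F(0))*(484 + 241) = (-1*(-10) + (16 + 0² + 10*0))*(484 + 241) = (10 + (16 + 0 + 0))*725 = (10 + 16)*725 = 26*725 = 18850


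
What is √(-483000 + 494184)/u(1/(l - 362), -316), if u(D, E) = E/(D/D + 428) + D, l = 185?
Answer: -101244*√699/18787 ≈ -142.48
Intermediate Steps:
u(D, E) = D + E/429 (u(D, E) = E/(1 + 428) + D = E/429 + D = D + E/429)
√(-483000 + 494184)/u(1/(l - 362), -316) = √(-483000 + 494184)/(1/(185 - 362) + (1/429)*(-316)) = √11184/(1/(-177) - 316/429) = (4*√699)/(-1/177 - 316/429) = (4*√699)/(-18787/25311) = (4*√699)*(-25311/18787) = -101244*√699/18787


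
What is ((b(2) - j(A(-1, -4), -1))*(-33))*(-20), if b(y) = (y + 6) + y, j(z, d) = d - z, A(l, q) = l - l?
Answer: 7260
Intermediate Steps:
A(l, q) = 0
b(y) = 6 + 2*y (b(y) = (6 + y) + y = 6 + 2*y)
((b(2) - j(A(-1, -4), -1))*(-33))*(-20) = (((6 + 2*2) - (-1 - 1*0))*(-33))*(-20) = (((6 + 4) - (-1 + 0))*(-33))*(-20) = ((10 - 1*(-1))*(-33))*(-20) = ((10 + 1)*(-33))*(-20) = (11*(-33))*(-20) = -363*(-20) = 7260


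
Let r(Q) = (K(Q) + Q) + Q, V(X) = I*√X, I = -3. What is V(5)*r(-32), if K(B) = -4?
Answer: 204*√5 ≈ 456.16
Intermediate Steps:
V(X) = -3*√X
r(Q) = -4 + 2*Q (r(Q) = (-4 + Q) + Q = -4 + 2*Q)
V(5)*r(-32) = (-3*√5)*(-4 + 2*(-32)) = (-3*√5)*(-4 - 64) = -3*√5*(-68) = 204*√5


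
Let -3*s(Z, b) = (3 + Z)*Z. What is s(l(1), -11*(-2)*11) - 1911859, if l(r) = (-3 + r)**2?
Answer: -5735605/3 ≈ -1.9119e+6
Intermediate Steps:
s(Z, b) = -Z*(3 + Z)/3 (s(Z, b) = -(3 + Z)*Z/3 = -Z*(3 + Z)/3)
s(l(1), -11*(-2)*11) - 1911859 = -(-3 + 1)**2*(3 + (-3 + 1)**2)/3 - 1911859 = -1/3*(-2)**2*(3 + (-2)**2) - 1911859 = -1/3*4*(3 + 4) - 1911859 = -1/3*4*7 - 1911859 = -28/3 - 1911859 = -5735605/3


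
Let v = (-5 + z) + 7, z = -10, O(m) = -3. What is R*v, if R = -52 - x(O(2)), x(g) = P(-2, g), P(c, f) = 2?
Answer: 432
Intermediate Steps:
x(g) = 2
v = -8 (v = (-5 - 10) + 7 = -15 + 7 = -8)
R = -54 (R = -52 - 1*2 = -52 - 2 = -54)
R*v = -54*(-8) = 432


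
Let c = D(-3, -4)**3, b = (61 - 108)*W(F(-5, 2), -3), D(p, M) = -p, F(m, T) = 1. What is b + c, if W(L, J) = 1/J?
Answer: 128/3 ≈ 42.667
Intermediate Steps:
b = 47/3 (b = (61 - 108)/(-3) = -47*(-1/3) = 47/3 ≈ 15.667)
c = 27 (c = (-1*(-3))**3 = 3**3 = 27)
b + c = 47/3 + 27 = 128/3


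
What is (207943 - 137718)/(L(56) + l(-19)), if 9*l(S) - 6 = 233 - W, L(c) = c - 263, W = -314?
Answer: -126405/262 ≈ -482.46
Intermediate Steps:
L(c) = -263 + c
l(S) = 553/9 (l(S) = ⅔ + (233 - 1*(-314))/9 = ⅔ + (233 + 314)/9 = ⅔ + (⅑)*547 = ⅔ + 547/9 = 553/9)
(207943 - 137718)/(L(56) + l(-19)) = (207943 - 137718)/((-263 + 56) + 553/9) = 70225/(-207 + 553/9) = 70225/(-1310/9) = 70225*(-9/1310) = -126405/262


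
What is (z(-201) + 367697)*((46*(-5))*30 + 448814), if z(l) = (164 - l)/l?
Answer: 32660419565048/201 ≈ 1.6249e+11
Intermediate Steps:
z(l) = (164 - l)/l
(z(-201) + 367697)*((46*(-5))*30 + 448814) = ((164 - 1*(-201))/(-201) + 367697)*((46*(-5))*30 + 448814) = (-(164 + 201)/201 + 367697)*(-230*30 + 448814) = (-1/201*365 + 367697)*(-6900 + 448814) = (-365/201 + 367697)*441914 = (73906732/201)*441914 = 32660419565048/201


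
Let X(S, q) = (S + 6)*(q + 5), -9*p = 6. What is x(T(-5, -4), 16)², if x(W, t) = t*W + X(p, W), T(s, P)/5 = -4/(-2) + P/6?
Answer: 2310400/81 ≈ 28523.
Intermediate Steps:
p = -⅔ (p = -⅑*6 = -⅔ ≈ -0.66667)
X(S, q) = (5 + q)*(6 + S) (X(S, q) = (6 + S)*(5 + q) = (5 + q)*(6 + S))
T(s, P) = 10 + 5*P/6 (T(s, P) = 5*(-4/(-2) + P/6) = 5*(-4*(-½) + P*(⅙)) = 5*(2 + P/6) = 10 + 5*P/6)
x(W, t) = 80/3 + 16*W/3 + W*t (x(W, t) = t*W + (30 + 5*(-⅔) + 6*W - 2*W/3) = W*t + (30 - 10/3 + 6*W - 2*W/3) = W*t + (80/3 + 16*W/3) = 80/3 + 16*W/3 + W*t)
x(T(-5, -4), 16)² = (80/3 + 16*(10 + (⅚)*(-4))/3 + (10 + (⅚)*(-4))*16)² = (80/3 + 16*(10 - 10/3)/3 + (10 - 10/3)*16)² = (80/3 + (16/3)*(20/3) + (20/3)*16)² = (80/3 + 320/9 + 320/3)² = (1520/9)² = 2310400/81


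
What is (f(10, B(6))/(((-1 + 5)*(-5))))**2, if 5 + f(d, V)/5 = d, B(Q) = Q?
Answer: 25/16 ≈ 1.5625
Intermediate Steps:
f(d, V) = -25 + 5*d
(f(10, B(6))/(((-1 + 5)*(-5))))**2 = ((-25 + 5*10)/(((-1 + 5)*(-5))))**2 = ((-25 + 50)/((4*(-5))))**2 = (25/(-20))**2 = (25*(-1/20))**2 = (-5/4)**2 = 25/16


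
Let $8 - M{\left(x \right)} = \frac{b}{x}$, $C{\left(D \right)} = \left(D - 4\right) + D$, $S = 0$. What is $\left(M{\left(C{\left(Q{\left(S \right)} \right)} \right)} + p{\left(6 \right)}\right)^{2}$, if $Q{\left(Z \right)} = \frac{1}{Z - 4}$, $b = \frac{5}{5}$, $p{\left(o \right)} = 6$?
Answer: $\frac{16384}{81} \approx 202.27$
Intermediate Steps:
$b = 1$ ($b = 5 \cdot \frac{1}{5} = 1$)
$Q{\left(Z \right)} = \frac{1}{-4 + Z}$
$C{\left(D \right)} = -4 + 2 D$ ($C{\left(D \right)} = \left(-4 + D\right) + D = -4 + 2 D$)
$M{\left(x \right)} = 8 - \frac{1}{x}$ ($M{\left(x \right)} = 8 - 1 \frac{1}{x} = 8 - \frac{1}{x}$)
$\left(M{\left(C{\left(Q{\left(S \right)} \right)} \right)} + p{\left(6 \right)}\right)^{2} = \left(\left(8 - \frac{1}{-4 + \frac{2}{-4 + 0}}\right) + 6\right)^{2} = \left(\left(8 - \frac{1}{-4 + \frac{2}{-4}}\right) + 6\right)^{2} = \left(\left(8 - \frac{1}{-4 + 2 \left(- \frac{1}{4}\right)}\right) + 6\right)^{2} = \left(\left(8 - \frac{1}{-4 - \frac{1}{2}}\right) + 6\right)^{2} = \left(\left(8 - \frac{1}{- \frac{9}{2}}\right) + 6\right)^{2} = \left(\left(8 - - \frac{2}{9}\right) + 6\right)^{2} = \left(\left(8 + \frac{2}{9}\right) + 6\right)^{2} = \left(\frac{74}{9} + 6\right)^{2} = \left(\frac{128}{9}\right)^{2} = \frac{16384}{81}$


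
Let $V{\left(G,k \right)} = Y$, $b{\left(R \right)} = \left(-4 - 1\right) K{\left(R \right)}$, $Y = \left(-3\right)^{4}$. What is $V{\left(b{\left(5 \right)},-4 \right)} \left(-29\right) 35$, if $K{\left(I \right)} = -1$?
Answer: $-82215$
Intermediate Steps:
$Y = 81$
$b{\left(R \right)} = 5$ ($b{\left(R \right)} = \left(-4 - 1\right) \left(-1\right) = \left(-5\right) \left(-1\right) = 5$)
$V{\left(G,k \right)} = 81$
$V{\left(b{\left(5 \right)},-4 \right)} \left(-29\right) 35 = 81 \left(-29\right) 35 = \left(-2349\right) 35 = -82215$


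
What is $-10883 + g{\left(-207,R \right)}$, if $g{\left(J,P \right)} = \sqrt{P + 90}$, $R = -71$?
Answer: $-10883 + \sqrt{19} \approx -10879.0$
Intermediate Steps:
$g{\left(J,P \right)} = \sqrt{90 + P}$
$-10883 + g{\left(-207,R \right)} = -10883 + \sqrt{90 - 71} = -10883 + \sqrt{19}$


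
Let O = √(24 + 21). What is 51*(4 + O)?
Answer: 204 + 153*√5 ≈ 546.12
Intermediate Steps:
O = 3*√5 (O = √45 = 3*√5 ≈ 6.7082)
51*(4 + O) = 51*(4 + 3*√5) = 204 + 153*√5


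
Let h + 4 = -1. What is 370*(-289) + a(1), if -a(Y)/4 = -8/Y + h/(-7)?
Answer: -748306/7 ≈ -1.0690e+5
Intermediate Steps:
h = -5 (h = -4 - 1 = -5)
a(Y) = -20/7 + 32/Y (a(Y) = -4*(-8/Y - 5/(-7)) = -4*(-8/Y - 5*(-⅐)) = -4*(-8/Y + 5/7) = -4*(5/7 - 8/Y) = -20/7 + 32/Y)
370*(-289) + a(1) = 370*(-289) + (-20/7 + 32/1) = -106930 + (-20/7 + 32*1) = -106930 + (-20/7 + 32) = -106930 + 204/7 = -748306/7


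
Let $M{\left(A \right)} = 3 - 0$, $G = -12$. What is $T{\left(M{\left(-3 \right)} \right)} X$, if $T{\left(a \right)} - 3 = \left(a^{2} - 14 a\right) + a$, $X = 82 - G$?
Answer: $-2538$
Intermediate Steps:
$M{\left(A \right)} = 3$ ($M{\left(A \right)} = 3 + \left(-2 + 2\right) = 3 + 0 = 3$)
$X = 94$ ($X = 82 - -12 = 82 + 12 = 94$)
$T{\left(a \right)} = 3 + a^{2} - 13 a$ ($T{\left(a \right)} = 3 + \left(\left(a^{2} - 14 a\right) + a\right) = 3 + \left(a^{2} - 13 a\right) = 3 + a^{2} - 13 a$)
$T{\left(M{\left(-3 \right)} \right)} X = \left(3 + 3^{2} - 39\right) 94 = \left(3 + 9 - 39\right) 94 = \left(-27\right) 94 = -2538$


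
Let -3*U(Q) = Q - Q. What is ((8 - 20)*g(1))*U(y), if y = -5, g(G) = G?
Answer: 0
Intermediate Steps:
U(Q) = 0 (U(Q) = -(Q - Q)/3 = -⅓*0 = 0)
((8 - 20)*g(1))*U(y) = ((8 - 20)*1)*0 = -12*1*0 = -12*0 = 0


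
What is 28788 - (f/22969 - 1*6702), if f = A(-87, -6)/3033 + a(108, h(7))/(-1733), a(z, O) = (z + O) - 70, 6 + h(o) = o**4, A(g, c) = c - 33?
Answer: 1428228865300322/40243135047 ≈ 35490.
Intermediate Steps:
A(g, c) = -33 + c
h(o) = -6 + o**4
a(z, O) = -70 + O + z (a(z, O) = (O + z) - 70 = -70 + O + z)
f = -2482292/1752063 (f = (-33 - 6)/3033 + (-70 + (-6 + 7**4) + 108)/(-1733) = -39*1/3033 + (-70 + (-6 + 2401) + 108)*(-1/1733) = -13/1011 + (-70 + 2395 + 108)*(-1/1733) = -13/1011 + 2433*(-1/1733) = -13/1011 - 2433/1733 = -2482292/1752063 ≈ -1.4168)
28788 - (f/22969 - 1*6702) = 28788 - (-2482292/1752063/22969 - 1*6702) = 28788 - (-2482292/1752063*1/22969 - 6702) = 28788 - (-2482292/40243135047 - 6702) = 28788 - 1*(-269709493567286/40243135047) = 28788 + 269709493567286/40243135047 = 1428228865300322/40243135047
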